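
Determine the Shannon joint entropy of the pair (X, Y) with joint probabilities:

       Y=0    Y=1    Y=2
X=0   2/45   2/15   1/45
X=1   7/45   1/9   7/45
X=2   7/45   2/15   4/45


H(X,Y) = -Σ p(x,y) log₂ p(x,y)
  p(0,0)=2/45: -0.0444 × log₂(0.0444) = 0.1996
  p(0,1)=2/15: -0.1333 × log₂(0.1333) = 0.3876
  p(0,2)=1/45: -0.0222 × log₂(0.0222) = 0.1220
  p(1,0)=7/45: -0.1556 × log₂(0.1556) = 0.4176
  p(1,1)=1/9: -0.1111 × log₂(0.1111) = 0.3522
  p(1,2)=7/45: -0.1556 × log₂(0.1556) = 0.4176
  p(2,0)=7/45: -0.1556 × log₂(0.1556) = 0.4176
  p(2,1)=2/15: -0.1333 × log₂(0.1333) = 0.3876
  p(2,2)=4/45: -0.0889 × log₂(0.0889) = 0.3104
H(X,Y) = 3.0122 bits


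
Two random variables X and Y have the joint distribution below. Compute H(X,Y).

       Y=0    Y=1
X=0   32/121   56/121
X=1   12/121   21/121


H(X,Y) = -Σ p(x,y) log₂ p(x,y)
  p(0,0)=32/121: -0.2645 × log₂(0.2645) = 0.5075
  p(0,1)=56/121: -0.4628 × log₂(0.4628) = 0.5144
  p(1,0)=12/121: -0.0992 × log₂(0.0992) = 0.3306
  p(1,1)=21/121: -0.1736 × log₂(0.1736) = 0.4385
H(X,Y) = 1.7910 bits


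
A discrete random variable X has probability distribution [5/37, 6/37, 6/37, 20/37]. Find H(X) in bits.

H(X) = -Σ p(x) log₂ p(x)
  -5/37 × log₂(5/37) = 0.3902
  -6/37 × log₂(6/37) = 0.4256
  -6/37 × log₂(6/37) = 0.4256
  -20/37 × log₂(20/37) = 0.4797
H(X) = 1.7211 bits


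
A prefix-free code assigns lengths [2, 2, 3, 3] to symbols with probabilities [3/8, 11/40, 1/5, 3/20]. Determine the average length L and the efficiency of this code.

Average length L = Σ p_i × l_i = 2.3500 bits
Entropy H = 1.9178 bits
Efficiency η = H/L × 100% = 81.61%


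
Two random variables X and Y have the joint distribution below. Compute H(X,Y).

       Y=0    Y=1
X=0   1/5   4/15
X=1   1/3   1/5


H(X,Y) = -Σ p(x,y) log₂ p(x,y)
  p(0,0)=1/5: -0.2000 × log₂(0.2000) = 0.4644
  p(0,1)=4/15: -0.2667 × log₂(0.2667) = 0.5085
  p(1,0)=1/3: -0.3333 × log₂(0.3333) = 0.5283
  p(1,1)=1/5: -0.2000 × log₂(0.2000) = 0.4644
H(X,Y) = 1.9656 bits


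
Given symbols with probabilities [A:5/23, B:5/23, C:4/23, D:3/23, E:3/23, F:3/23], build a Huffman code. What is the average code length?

Huffman tree construction:
Combine smallest probabilities repeatedly
Resulting codes:
  A: 00 (length 2)
  B: 01 (length 2)
  C: 111 (length 3)
  D: 100 (length 3)
  E: 101 (length 3)
  F: 110 (length 3)
Average length = Σ p(s) × length(s) = 2.5652 bits


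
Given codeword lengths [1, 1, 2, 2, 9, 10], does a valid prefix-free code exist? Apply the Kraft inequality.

Kraft inequality: Σ 2^(-l_i) ≤ 1 for prefix-free code
Calculating: 2^(-1) + 2^(-1) + 2^(-2) + 2^(-2) + 2^(-9) + 2^(-10)
= 0.5 + 0.5 + 0.25 + 0.25 + 0.001953125 + 0.0009765625
= 1.5029
Since 1.5029 > 1, prefix-free code does not exist


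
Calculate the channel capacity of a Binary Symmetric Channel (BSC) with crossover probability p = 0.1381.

For BSC with error probability p:
C = 1 - H(p) where H(p) is binary entropy
H(0.1381) = -0.1381 × log₂(0.1381) - 0.8619 × log₂(0.8619)
H(p) = 0.5792
C = 1 - 0.5792 = 0.4208 bits/use


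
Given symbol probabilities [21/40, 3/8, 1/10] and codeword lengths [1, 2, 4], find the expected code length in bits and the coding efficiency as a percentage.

Average length L = Σ p_i × l_i = 1.6750 bits
Entropy H = 1.3509 bits
Efficiency η = H/L × 100% = 80.65%


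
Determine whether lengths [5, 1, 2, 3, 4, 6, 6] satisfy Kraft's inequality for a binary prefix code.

Kraft inequality: Σ 2^(-l_i) ≤ 1 for prefix-free code
Calculating: 2^(-5) + 2^(-1) + 2^(-2) + 2^(-3) + 2^(-4) + 2^(-6) + 2^(-6)
= 0.03125 + 0.5 + 0.25 + 0.125 + 0.0625 + 0.015625 + 0.015625
= 1.0000
Since 1.0000 ≤ 1, prefix-free code exists


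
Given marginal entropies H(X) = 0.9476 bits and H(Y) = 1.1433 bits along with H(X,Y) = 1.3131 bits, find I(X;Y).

I(X;Y) = H(X) + H(Y) - H(X,Y)
I(X;Y) = 0.9476 + 1.1433 - 1.3131 = 0.7778 bits


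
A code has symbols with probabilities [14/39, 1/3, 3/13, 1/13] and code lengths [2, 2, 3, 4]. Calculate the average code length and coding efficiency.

Average length L = Σ p_i × l_i = 2.3846 bits
Entropy H = 1.8317 bits
Efficiency η = H/L × 100% = 76.81%


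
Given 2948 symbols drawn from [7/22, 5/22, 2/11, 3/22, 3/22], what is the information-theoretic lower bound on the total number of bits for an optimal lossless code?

Entropy H = 2.2426 bits/symbol
Minimum bits = H × n = 2.2426 × 2948
= 6611.10 bits


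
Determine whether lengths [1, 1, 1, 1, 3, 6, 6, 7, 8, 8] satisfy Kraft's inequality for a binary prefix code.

Kraft inequality: Σ 2^(-l_i) ≤ 1 for prefix-free code
Calculating: 2^(-1) + 2^(-1) + 2^(-1) + 2^(-1) + 2^(-3) + 2^(-6) + 2^(-6) + 2^(-7) + 2^(-8) + 2^(-8)
= 0.5 + 0.5 + 0.5 + 0.5 + 0.125 + 0.015625 + 0.015625 + 0.0078125 + 0.00390625 + 0.00390625
= 2.1719
Since 2.1719 > 1, prefix-free code does not exist


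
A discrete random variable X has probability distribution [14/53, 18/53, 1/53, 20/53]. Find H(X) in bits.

H(X) = -Σ p(x) log₂ p(x)
  -14/53 × log₂(14/53) = 0.5073
  -18/53 × log₂(18/53) = 0.5291
  -1/53 × log₂(1/53) = 0.1081
  -20/53 × log₂(20/53) = 0.5306
H(X) = 1.6751 bits


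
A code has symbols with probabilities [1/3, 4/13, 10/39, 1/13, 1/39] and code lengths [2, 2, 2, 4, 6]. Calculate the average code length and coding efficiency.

Average length L = Σ p_i × l_i = 2.2564 bits
Entropy H = 1.9752 bits
Efficiency η = H/L × 100% = 87.54%


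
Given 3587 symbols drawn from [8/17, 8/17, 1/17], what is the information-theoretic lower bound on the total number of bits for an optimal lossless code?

Entropy H = 1.2639 bits/symbol
Minimum bits = H × n = 1.2639 × 3587
= 4533.73 bits


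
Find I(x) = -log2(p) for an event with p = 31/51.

Information content I(x) = -log₂(p(x))
I = -log₂(31/51) = -log₂(0.6078)
I = 0.7182 bits


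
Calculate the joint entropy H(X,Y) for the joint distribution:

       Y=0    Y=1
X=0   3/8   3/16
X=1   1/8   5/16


H(X,Y) = -Σ p(x,y) log₂ p(x,y)
  p(0,0)=3/8: -0.3750 × log₂(0.3750) = 0.5306
  p(0,1)=3/16: -0.1875 × log₂(0.1875) = 0.4528
  p(1,0)=1/8: -0.1250 × log₂(0.1250) = 0.3750
  p(1,1)=5/16: -0.3125 × log₂(0.3125) = 0.5244
H(X,Y) = 1.8829 bits


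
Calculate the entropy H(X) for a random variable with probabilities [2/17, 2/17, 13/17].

H(X) = -Σ p(x) log₂ p(x)
  -2/17 × log₂(2/17) = 0.3632
  -2/17 × log₂(2/17) = 0.3632
  -13/17 × log₂(13/17) = 0.2960
H(X) = 1.0224 bits


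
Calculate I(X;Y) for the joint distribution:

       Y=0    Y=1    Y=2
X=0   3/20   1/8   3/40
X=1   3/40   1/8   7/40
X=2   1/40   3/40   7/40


H(X) = 1.5729, H(Y) = 1.5516, H(X,Y) = 3.0145
I(X;Y) = H(X) + H(Y) - H(X,Y) = 0.1100 bits


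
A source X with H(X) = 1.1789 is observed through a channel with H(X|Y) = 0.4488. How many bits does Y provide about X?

I(X;Y) = H(X) - H(X|Y)
I(X;Y) = 1.1789 - 0.4488 = 0.7301 bits


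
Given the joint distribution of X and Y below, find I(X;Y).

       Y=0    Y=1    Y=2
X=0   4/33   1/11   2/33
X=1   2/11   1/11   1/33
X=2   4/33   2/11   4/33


H(X) = 1.5580, H(Y) = 1.5300, H(X,Y) = 3.0284
I(X;Y) = H(X) + H(Y) - H(X,Y) = 0.0597 bits


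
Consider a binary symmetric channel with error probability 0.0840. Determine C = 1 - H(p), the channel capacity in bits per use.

For BSC with error probability p:
C = 1 - H(p) where H(p) is binary entropy
H(0.0840) = -0.0840 × log₂(0.0840) - 0.9160 × log₂(0.9160)
H(p) = 0.4161
C = 1 - 0.4161 = 0.5839 bits/use


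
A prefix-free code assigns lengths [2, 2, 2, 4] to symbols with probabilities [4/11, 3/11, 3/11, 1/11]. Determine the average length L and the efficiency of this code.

Average length L = Σ p_i × l_i = 2.1818 bits
Entropy H = 1.8676 bits
Efficiency η = H/L × 100% = 85.60%


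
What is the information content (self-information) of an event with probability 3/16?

Information content I(x) = -log₂(p(x))
I = -log₂(3/16) = -log₂(0.1875)
I = 2.4150 bits


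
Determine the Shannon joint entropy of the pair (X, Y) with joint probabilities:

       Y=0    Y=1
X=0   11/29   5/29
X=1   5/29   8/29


H(X,Y) = -Σ p(x,y) log₂ p(x,y)
  p(0,0)=11/29: -0.3793 × log₂(0.3793) = 0.5305
  p(0,1)=5/29: -0.1724 × log₂(0.1724) = 0.4373
  p(1,0)=5/29: -0.1724 × log₂(0.1724) = 0.4373
  p(1,1)=8/29: -0.2759 × log₂(0.2759) = 0.5125
H(X,Y) = 1.9175 bits


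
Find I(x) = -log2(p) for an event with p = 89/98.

Information content I(x) = -log₂(p(x))
I = -log₂(89/98) = -log₂(0.9082)
I = 0.1390 bits


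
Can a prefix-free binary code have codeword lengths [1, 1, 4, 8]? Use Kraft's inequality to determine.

Kraft inequality: Σ 2^(-l_i) ≤ 1 for prefix-free code
Calculating: 2^(-1) + 2^(-1) + 2^(-4) + 2^(-8)
= 0.5 + 0.5 + 0.0625 + 0.00390625
= 1.0664
Since 1.0664 > 1, prefix-free code does not exist


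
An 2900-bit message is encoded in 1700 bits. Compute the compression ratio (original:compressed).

Compression ratio = Original / Compressed
= 2900 / 1700 = 1.71:1


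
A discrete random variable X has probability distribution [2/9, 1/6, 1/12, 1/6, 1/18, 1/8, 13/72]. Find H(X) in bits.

H(X) = -Σ p(x) log₂ p(x)
  -2/9 × log₂(2/9) = 0.4822
  -1/6 × log₂(1/6) = 0.4308
  -1/12 × log₂(1/12) = 0.2987
  -1/6 × log₂(1/6) = 0.4308
  -1/18 × log₂(1/18) = 0.2317
  -1/8 × log₂(1/8) = 0.3750
  -13/72 × log₂(13/72) = 0.4459
H(X) = 2.6951 bits


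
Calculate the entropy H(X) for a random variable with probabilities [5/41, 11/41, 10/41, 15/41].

H(X) = -Σ p(x) log₂ p(x)
  -5/41 × log₂(5/41) = 0.3702
  -11/41 × log₂(11/41) = 0.5093
  -10/41 × log₂(10/41) = 0.4965
  -15/41 × log₂(15/41) = 0.5307
H(X) = 1.9067 bits


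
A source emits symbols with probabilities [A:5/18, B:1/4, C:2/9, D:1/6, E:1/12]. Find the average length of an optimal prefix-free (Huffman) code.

Huffman tree construction:
Combine smallest probabilities repeatedly
Resulting codes:
  A: 11 (length 2)
  B: 01 (length 2)
  C: 00 (length 2)
  D: 101 (length 3)
  E: 100 (length 3)
Average length = Σ p(s) × length(s) = 2.2500 bits


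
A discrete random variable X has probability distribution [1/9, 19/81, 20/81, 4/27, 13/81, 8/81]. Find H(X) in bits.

H(X) = -Σ p(x) log₂ p(x)
  -1/9 × log₂(1/9) = 0.3522
  -19/81 × log₂(19/81) = 0.4907
  -20/81 × log₂(20/81) = 0.4983
  -4/27 × log₂(4/27) = 0.4081
  -13/81 × log₂(13/81) = 0.4236
  -8/81 × log₂(8/81) = 0.3299
H(X) = 2.5028 bits


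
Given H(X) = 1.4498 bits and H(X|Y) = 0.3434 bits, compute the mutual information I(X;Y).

I(X;Y) = H(X) - H(X|Y)
I(X;Y) = 1.4498 - 0.3434 = 1.1064 bits


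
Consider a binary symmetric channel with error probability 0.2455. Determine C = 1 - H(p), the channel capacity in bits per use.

For BSC with error probability p:
C = 1 - H(p) where H(p) is binary entropy
H(0.2455) = -0.2455 × log₂(0.2455) - 0.7545 × log₂(0.7545)
H(p) = 0.8041
C = 1 - 0.8041 = 0.1959 bits/use


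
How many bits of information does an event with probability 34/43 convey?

Information content I(x) = -log₂(p(x))
I = -log₂(34/43) = -log₂(0.7907)
I = 0.3388 bits


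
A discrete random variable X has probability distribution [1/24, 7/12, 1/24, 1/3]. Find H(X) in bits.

H(X) = -Σ p(x) log₂ p(x)
  -1/24 × log₂(1/24) = 0.1910
  -7/12 × log₂(7/12) = 0.4536
  -1/24 × log₂(1/24) = 0.1910
  -1/3 × log₂(1/3) = 0.5283
H(X) = 1.3640 bits


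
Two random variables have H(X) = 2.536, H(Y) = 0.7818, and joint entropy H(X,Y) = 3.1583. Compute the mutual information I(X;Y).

I(X;Y) = H(X) + H(Y) - H(X,Y)
I(X;Y) = 2.536 + 0.7818 - 3.1583 = 0.1595 bits


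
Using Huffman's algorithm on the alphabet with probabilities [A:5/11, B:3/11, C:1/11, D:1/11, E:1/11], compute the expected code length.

Huffman tree construction:
Combine smallest probabilities repeatedly
Resulting codes:
  A: 0 (length 1)
  B: 10 (length 2)
  C: 1110 (length 4)
  D: 1111 (length 4)
  E: 110 (length 3)
Average length = Σ p(s) × length(s) = 2.0000 bits


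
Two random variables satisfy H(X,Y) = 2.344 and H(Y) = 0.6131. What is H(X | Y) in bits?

Chain rule: H(X,Y) = H(X|Y) + H(Y)
H(X|Y) = H(X,Y) - H(Y) = 2.344 - 0.6131 = 1.7309 bits


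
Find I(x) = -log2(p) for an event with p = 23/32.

Information content I(x) = -log₂(p(x))
I = -log₂(23/32) = -log₂(0.7188)
I = 0.4764 bits


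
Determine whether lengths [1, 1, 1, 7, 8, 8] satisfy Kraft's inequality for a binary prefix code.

Kraft inequality: Σ 2^(-l_i) ≤ 1 for prefix-free code
Calculating: 2^(-1) + 2^(-1) + 2^(-1) + 2^(-7) + 2^(-8) + 2^(-8)
= 0.5 + 0.5 + 0.5 + 0.0078125 + 0.00390625 + 0.00390625
= 1.5156
Since 1.5156 > 1, prefix-free code does not exist


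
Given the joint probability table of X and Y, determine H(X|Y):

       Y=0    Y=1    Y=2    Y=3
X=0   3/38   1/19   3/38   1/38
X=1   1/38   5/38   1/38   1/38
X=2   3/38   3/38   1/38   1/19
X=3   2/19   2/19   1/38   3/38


H(X|Y) = Σ_y p(y) H(X|Y=y)
  p(Y=0) = 11/38, H(X|Y=0) = 1.8676
  p(Y=1) = 7/19, H(X|Y=1) = 1.9242
  p(Y=2) = 3/19, H(X|Y=2) = 1.7925
  p(Y=3) = 7/38, H(X|Y=3) = 1.8424
H(X|Y) = 0.2895×1.8676 + 0.3684×1.9242 + 0.1579×1.7925 + 0.1842×1.8424 = 1.8719 bits


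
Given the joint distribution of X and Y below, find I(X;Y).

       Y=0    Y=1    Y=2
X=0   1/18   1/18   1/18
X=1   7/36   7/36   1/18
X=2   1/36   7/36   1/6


H(X) = 1.4807, H(Y) = 1.5466, H(X,Y) = 2.8793
I(X;Y) = H(X) + H(Y) - H(X,Y) = 0.1481 bits


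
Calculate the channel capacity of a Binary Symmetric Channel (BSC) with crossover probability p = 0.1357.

For BSC with error probability p:
C = 1 - H(p) where H(p) is binary entropy
H(0.1357) = -0.1357 × log₂(0.1357) - 0.8643 × log₂(0.8643)
H(p) = 0.5729
C = 1 - 0.5729 = 0.4271 bits/use


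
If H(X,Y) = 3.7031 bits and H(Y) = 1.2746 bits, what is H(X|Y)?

Chain rule: H(X,Y) = H(X|Y) + H(Y)
H(X|Y) = H(X,Y) - H(Y) = 3.7031 - 1.2746 = 2.4285 bits


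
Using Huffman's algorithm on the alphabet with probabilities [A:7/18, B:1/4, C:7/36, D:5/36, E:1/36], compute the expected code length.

Huffman tree construction:
Combine smallest probabilities repeatedly
Resulting codes:
  A: 0 (length 1)
  B: 10 (length 2)
  C: 111 (length 3)
  D: 1101 (length 4)
  E: 1100 (length 4)
Average length = Σ p(s) × length(s) = 2.1389 bits


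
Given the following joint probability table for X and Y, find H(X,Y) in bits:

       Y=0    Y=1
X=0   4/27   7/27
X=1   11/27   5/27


H(X,Y) = -Σ p(x,y) log₂ p(x,y)
  p(0,0)=4/27: -0.1481 × log₂(0.1481) = 0.4081
  p(0,1)=7/27: -0.2593 × log₂(0.2593) = 0.5049
  p(1,0)=11/27: -0.4074 × log₂(0.4074) = 0.5278
  p(1,1)=5/27: -0.1852 × log₂(0.1852) = 0.4505
H(X,Y) = 1.8914 bits


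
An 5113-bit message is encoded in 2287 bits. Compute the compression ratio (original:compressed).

Compression ratio = Original / Compressed
= 5113 / 2287 = 2.24:1


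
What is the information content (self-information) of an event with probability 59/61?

Information content I(x) = -log₂(p(x))
I = -log₂(59/61) = -log₂(0.9672)
I = 0.0481 bits


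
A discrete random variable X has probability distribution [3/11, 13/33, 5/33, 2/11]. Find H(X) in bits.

H(X) = -Σ p(x) log₂ p(x)
  -3/11 × log₂(3/11) = 0.5112
  -13/33 × log₂(13/33) = 0.5294
  -5/33 × log₂(5/33) = 0.4125
  -2/11 × log₂(2/11) = 0.4472
H(X) = 1.9003 bits


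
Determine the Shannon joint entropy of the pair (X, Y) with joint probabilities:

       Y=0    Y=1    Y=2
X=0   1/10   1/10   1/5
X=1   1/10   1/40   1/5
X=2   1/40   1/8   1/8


H(X,Y) = -Σ p(x,y) log₂ p(x,y)
  p(0,0)=1/10: -0.1000 × log₂(0.1000) = 0.3322
  p(0,1)=1/10: -0.1000 × log₂(0.1000) = 0.3322
  p(0,2)=1/5: -0.2000 × log₂(0.2000) = 0.4644
  p(1,0)=1/10: -0.1000 × log₂(0.1000) = 0.3322
  p(1,1)=1/40: -0.0250 × log₂(0.0250) = 0.1330
  p(1,2)=1/5: -0.2000 × log₂(0.2000) = 0.4644
  p(2,0)=1/40: -0.0250 × log₂(0.0250) = 0.1330
  p(2,1)=1/8: -0.1250 × log₂(0.1250) = 0.3750
  p(2,2)=1/8: -0.1250 × log₂(0.1250) = 0.3750
H(X,Y) = 2.9414 bits


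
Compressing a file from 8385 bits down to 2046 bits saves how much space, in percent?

Space savings = (1 - Compressed/Original) × 100%
= (1 - 2046/8385) × 100%
= 75.60%


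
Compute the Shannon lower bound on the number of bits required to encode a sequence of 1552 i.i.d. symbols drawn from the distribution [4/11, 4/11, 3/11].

Entropy H = 1.5726 bits/symbol
Minimum bits = H × n = 1.5726 × 1552
= 2440.71 bits


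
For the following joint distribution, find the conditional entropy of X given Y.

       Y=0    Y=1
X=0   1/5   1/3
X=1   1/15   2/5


H(X|Y) = Σ_y p(y) H(X|Y=y)
  p(Y=0) = 4/15, H(X|Y=0) = 0.8113
  p(Y=1) = 11/15, H(X|Y=1) = 0.9940
H(X|Y) = 0.2667×0.8113 + 0.7333×0.9940 = 0.9453 bits


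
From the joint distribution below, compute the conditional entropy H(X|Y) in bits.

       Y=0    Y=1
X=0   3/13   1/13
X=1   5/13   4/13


H(X|Y) = Σ_y p(y) H(X|Y=y)
  p(Y=0) = 8/13, H(X|Y=0) = 0.9544
  p(Y=1) = 5/13, H(X|Y=1) = 0.7219
H(X|Y) = 0.6154×0.9544 + 0.3846×0.7219 = 0.8650 bits


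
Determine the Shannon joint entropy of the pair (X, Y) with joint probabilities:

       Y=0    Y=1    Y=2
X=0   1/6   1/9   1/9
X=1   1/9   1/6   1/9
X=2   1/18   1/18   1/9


H(X,Y) = -Σ p(x,y) log₂ p(x,y)
  p(0,0)=1/6: -0.1667 × log₂(0.1667) = 0.4308
  p(0,1)=1/9: -0.1111 × log₂(0.1111) = 0.3522
  p(0,2)=1/9: -0.1111 × log₂(0.1111) = 0.3522
  p(1,0)=1/9: -0.1111 × log₂(0.1111) = 0.3522
  p(1,1)=1/6: -0.1667 × log₂(0.1667) = 0.4308
  p(1,2)=1/9: -0.1111 × log₂(0.1111) = 0.3522
  p(2,0)=1/18: -0.0556 × log₂(0.0556) = 0.2317
  p(2,1)=1/18: -0.0556 × log₂(0.0556) = 0.2317
  p(2,2)=1/9: -0.1111 × log₂(0.1111) = 0.3522
H(X,Y) = 3.0860 bits


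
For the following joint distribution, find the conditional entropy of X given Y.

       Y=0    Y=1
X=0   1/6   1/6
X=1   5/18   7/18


H(X|Y) = Σ_y p(y) H(X|Y=y)
  p(Y=0) = 4/9, H(X|Y=0) = 0.9544
  p(Y=1) = 5/9, H(X|Y=1) = 0.8813
H(X|Y) = 0.4444×0.9544 + 0.5556×0.8813 = 0.9138 bits


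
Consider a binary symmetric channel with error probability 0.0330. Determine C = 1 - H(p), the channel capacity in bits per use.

For BSC with error probability p:
C = 1 - H(p) where H(p) is binary entropy
H(0.0330) = -0.0330 × log₂(0.0330) - 0.9670 × log₂(0.9670)
H(p) = 0.2092
C = 1 - 0.2092 = 0.7908 bits/use


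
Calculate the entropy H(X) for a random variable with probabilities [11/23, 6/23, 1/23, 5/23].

H(X) = -Σ p(x) log₂ p(x)
  -11/23 × log₂(11/23) = 0.5089
  -6/23 × log₂(6/23) = 0.5057
  -1/23 × log₂(1/23) = 0.1967
  -5/23 × log₂(5/23) = 0.4786
H(X) = 1.6899 bits


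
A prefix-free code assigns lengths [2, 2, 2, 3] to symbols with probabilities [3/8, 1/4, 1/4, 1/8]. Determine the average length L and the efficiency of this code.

Average length L = Σ p_i × l_i = 2.1250 bits
Entropy H = 1.9056 bits
Efficiency η = H/L × 100% = 89.68%


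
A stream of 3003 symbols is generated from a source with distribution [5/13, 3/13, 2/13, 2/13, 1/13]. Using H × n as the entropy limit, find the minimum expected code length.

Entropy H = 2.1339 bits/symbol
Minimum bits = H × n = 2.1339 × 3003
= 6408.21 bits


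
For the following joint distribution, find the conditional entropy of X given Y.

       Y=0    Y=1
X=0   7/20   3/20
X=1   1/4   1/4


H(X|Y) = Σ_y p(y) H(X|Y=y)
  p(Y=0) = 3/5, H(X|Y=0) = 0.9799
  p(Y=1) = 2/5, H(X|Y=1) = 0.9544
H(X|Y) = 0.6000×0.9799 + 0.4000×0.9544 = 0.9697 bits


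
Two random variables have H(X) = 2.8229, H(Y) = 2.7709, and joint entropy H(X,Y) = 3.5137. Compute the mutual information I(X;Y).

I(X;Y) = H(X) + H(Y) - H(X,Y)
I(X;Y) = 2.8229 + 2.7709 - 3.5137 = 2.0801 bits


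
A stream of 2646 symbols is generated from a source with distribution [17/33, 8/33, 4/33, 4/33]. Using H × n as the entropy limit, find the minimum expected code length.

Entropy H = 1.7266 bits/symbol
Minimum bits = H × n = 1.7266 × 2646
= 4568.61 bits


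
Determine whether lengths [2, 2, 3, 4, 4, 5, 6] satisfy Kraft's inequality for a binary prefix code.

Kraft inequality: Σ 2^(-l_i) ≤ 1 for prefix-free code
Calculating: 2^(-2) + 2^(-2) + 2^(-3) + 2^(-4) + 2^(-4) + 2^(-5) + 2^(-6)
= 0.25 + 0.25 + 0.125 + 0.0625 + 0.0625 + 0.03125 + 0.015625
= 0.7969
Since 0.7969 ≤ 1, prefix-free code exists


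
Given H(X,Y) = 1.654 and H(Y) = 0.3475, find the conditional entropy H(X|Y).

Chain rule: H(X,Y) = H(X|Y) + H(Y)
H(X|Y) = H(X,Y) - H(Y) = 1.654 - 0.3475 = 1.3065 bits


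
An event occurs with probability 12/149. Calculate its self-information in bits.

Information content I(x) = -log₂(p(x))
I = -log₂(12/149) = -log₂(0.0805)
I = 3.6342 bits


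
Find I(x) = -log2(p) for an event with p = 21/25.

Information content I(x) = -log₂(p(x))
I = -log₂(21/25) = -log₂(0.8400)
I = 0.2515 bits


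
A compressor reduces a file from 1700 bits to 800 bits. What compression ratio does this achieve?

Compression ratio = Original / Compressed
= 1700 / 800 = 2.12:1


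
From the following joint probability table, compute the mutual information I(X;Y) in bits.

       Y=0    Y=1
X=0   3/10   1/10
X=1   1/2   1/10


H(X) = 0.9710, H(Y) = 0.7219, H(X,Y) = 1.6855
I(X;Y) = H(X) + H(Y) - H(X,Y) = 0.0074 bits


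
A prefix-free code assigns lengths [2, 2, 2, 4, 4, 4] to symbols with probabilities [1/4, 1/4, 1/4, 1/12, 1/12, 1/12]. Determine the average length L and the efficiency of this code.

Average length L = Σ p_i × l_i = 2.5000 bits
Entropy H = 2.3962 bits
Efficiency η = H/L × 100% = 95.85%


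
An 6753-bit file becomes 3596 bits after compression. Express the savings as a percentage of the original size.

Space savings = (1 - Compressed/Original) × 100%
= (1 - 3596/6753) × 100%
= 46.75%


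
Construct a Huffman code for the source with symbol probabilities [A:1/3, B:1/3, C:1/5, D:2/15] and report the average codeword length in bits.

Huffman tree construction:
Combine smallest probabilities repeatedly
Resulting codes:
  A: 10 (length 2)
  B: 11 (length 2)
  C: 01 (length 2)
  D: 00 (length 2)
Average length = Σ p(s) × length(s) = 2.0000 bits


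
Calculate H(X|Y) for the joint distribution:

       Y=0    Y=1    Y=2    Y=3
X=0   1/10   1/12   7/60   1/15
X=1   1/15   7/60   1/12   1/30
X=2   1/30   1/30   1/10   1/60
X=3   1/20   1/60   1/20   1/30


H(X|Y) = Σ_y p(y) H(X|Y=y)
  p(Y=0) = 1/4, H(X|Y=0) = 1.8892
  p(Y=1) = 1/4, H(X|Y=1) = 1.6895
  p(Y=2) = 7/20, H(X|Y=2) = 1.9387
  p(Y=3) = 3/20, H(X|Y=3) = 1.8366
H(X|Y) = 0.2500×1.8892 + 0.2500×1.6895 + 0.3500×1.9387 + 0.1500×1.8366 = 1.8487 bits


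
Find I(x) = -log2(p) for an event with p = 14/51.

Information content I(x) = -log₂(p(x))
I = -log₂(14/51) = -log₂(0.2745)
I = 1.8651 bits


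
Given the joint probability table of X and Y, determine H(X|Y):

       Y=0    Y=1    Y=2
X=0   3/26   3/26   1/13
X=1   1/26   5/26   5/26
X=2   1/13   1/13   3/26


H(X|Y) = Σ_y p(y) H(X|Y=y)
  p(Y=0) = 3/13, H(X|Y=0) = 1.4591
  p(Y=1) = 5/13, H(X|Y=1) = 1.4855
  p(Y=2) = 5/13, H(X|Y=2) = 1.4855
H(X|Y) = 0.2308×1.4591 + 0.3846×1.4855 + 0.3846×1.4855 = 1.4794 bits


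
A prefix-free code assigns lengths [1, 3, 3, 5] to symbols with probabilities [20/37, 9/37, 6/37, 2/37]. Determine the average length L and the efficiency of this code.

Average length L = Σ p_i × l_i = 2.0270 bits
Entropy H = 1.6290 bits
Efficiency η = H/L × 100% = 80.36%


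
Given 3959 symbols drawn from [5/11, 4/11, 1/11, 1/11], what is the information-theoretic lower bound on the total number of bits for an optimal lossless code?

Entropy H = 1.6767 bits/symbol
Minimum bits = H × n = 1.6767 × 3959
= 6638.20 bits


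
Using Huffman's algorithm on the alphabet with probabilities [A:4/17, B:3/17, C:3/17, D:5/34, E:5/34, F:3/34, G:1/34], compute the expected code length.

Huffman tree construction:
Combine smallest probabilities repeatedly
Resulting codes:
  A: 01 (length 2)
  B: 111 (length 3)
  C: 00 (length 2)
  D: 101 (length 3)
  E: 110 (length 3)
  F: 1001 (length 4)
  G: 1000 (length 4)
Average length = Σ p(s) × length(s) = 2.7059 bits


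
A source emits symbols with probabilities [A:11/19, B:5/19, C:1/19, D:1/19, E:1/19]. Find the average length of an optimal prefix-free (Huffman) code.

Huffman tree construction:
Combine smallest probabilities repeatedly
Resulting codes:
  A: 1 (length 1)
  B: 01 (length 2)
  C: 0010 (length 4)
  D: 0011 (length 4)
  E: 000 (length 3)
Average length = Σ p(s) × length(s) = 1.6842 bits


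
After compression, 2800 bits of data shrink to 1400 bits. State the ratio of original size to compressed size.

Compression ratio = Original / Compressed
= 2800 / 1400 = 2.00:1


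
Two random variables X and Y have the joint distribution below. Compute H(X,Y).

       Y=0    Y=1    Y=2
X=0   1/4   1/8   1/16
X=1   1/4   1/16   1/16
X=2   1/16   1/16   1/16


H(X,Y) = -Σ p(x,y) log₂ p(x,y)
  p(0,0)=1/4: -0.2500 × log₂(0.2500) = 0.5000
  p(0,1)=1/8: -0.1250 × log₂(0.1250) = 0.3750
  p(0,2)=1/16: -0.0625 × log₂(0.0625) = 0.2500
  p(1,0)=1/4: -0.2500 × log₂(0.2500) = 0.5000
  p(1,1)=1/16: -0.0625 × log₂(0.0625) = 0.2500
  p(1,2)=1/16: -0.0625 × log₂(0.0625) = 0.2500
  p(2,0)=1/16: -0.0625 × log₂(0.0625) = 0.2500
  p(2,1)=1/16: -0.0625 × log₂(0.0625) = 0.2500
  p(2,2)=1/16: -0.0625 × log₂(0.0625) = 0.2500
H(X,Y) = 2.8750 bits


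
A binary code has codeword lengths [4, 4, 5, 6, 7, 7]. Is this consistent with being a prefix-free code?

Kraft inequality: Σ 2^(-l_i) ≤ 1 for prefix-free code
Calculating: 2^(-4) + 2^(-4) + 2^(-5) + 2^(-6) + 2^(-7) + 2^(-7)
= 0.0625 + 0.0625 + 0.03125 + 0.015625 + 0.0078125 + 0.0078125
= 0.1875
Since 0.1875 ≤ 1, prefix-free code exists


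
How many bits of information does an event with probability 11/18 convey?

Information content I(x) = -log₂(p(x))
I = -log₂(11/18) = -log₂(0.6111)
I = 0.7105 bits


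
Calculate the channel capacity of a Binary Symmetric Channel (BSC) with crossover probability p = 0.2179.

For BSC with error probability p:
C = 1 - H(p) where H(p) is binary entropy
H(0.2179) = -0.2179 × log₂(0.2179) - 0.7821 × log₂(0.7821)
H(p) = 0.7563
C = 1 - 0.7563 = 0.2437 bits/use


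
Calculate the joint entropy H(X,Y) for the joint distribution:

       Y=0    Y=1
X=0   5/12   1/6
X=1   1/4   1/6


H(X,Y) = -Σ p(x,y) log₂ p(x,y)
  p(0,0)=5/12: -0.4167 × log₂(0.4167) = 0.5263
  p(0,1)=1/6: -0.1667 × log₂(0.1667) = 0.4308
  p(1,0)=1/4: -0.2500 × log₂(0.2500) = 0.5000
  p(1,1)=1/6: -0.1667 × log₂(0.1667) = 0.4308
H(X,Y) = 1.8879 bits


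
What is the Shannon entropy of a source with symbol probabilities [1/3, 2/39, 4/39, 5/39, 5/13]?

H(X) = -Σ p(x) log₂ p(x)
  -1/3 × log₂(1/3) = 0.5283
  -2/39 × log₂(2/39) = 0.2198
  -4/39 × log₂(4/39) = 0.3370
  -5/39 × log₂(5/39) = 0.3799
  -5/13 × log₂(5/13) = 0.5302
H(X) = 1.9952 bits


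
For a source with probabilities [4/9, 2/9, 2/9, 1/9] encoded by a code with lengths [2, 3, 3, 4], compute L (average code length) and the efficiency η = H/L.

Average length L = Σ p_i × l_i = 2.6667 bits
Entropy H = 1.8366 bits
Efficiency η = H/L × 100% = 68.87%


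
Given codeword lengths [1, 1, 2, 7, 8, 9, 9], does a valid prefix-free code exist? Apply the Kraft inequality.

Kraft inequality: Σ 2^(-l_i) ≤ 1 for prefix-free code
Calculating: 2^(-1) + 2^(-1) + 2^(-2) + 2^(-7) + 2^(-8) + 2^(-9) + 2^(-9)
= 0.5 + 0.5 + 0.25 + 0.0078125 + 0.00390625 + 0.001953125 + 0.001953125
= 1.2656
Since 1.2656 > 1, prefix-free code does not exist


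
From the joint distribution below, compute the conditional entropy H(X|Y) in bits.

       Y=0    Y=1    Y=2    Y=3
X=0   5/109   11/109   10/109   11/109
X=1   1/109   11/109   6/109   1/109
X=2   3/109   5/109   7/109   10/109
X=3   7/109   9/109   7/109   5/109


H(X|Y) = Σ_y p(y) H(X|Y=y)
  p(Y=0) = 16/109, H(X|Y=0) = 1.7490
  p(Y=1) = 36/109, H(X|Y=1) = 1.9409
  p(Y=2) = 30/109, H(X|Y=2) = 1.9725
  p(Y=3) = 27/109, H(X|Y=3) = 1.6852
H(X|Y) = 0.1468×1.7490 + 0.3303×1.9409 + 0.2752×1.9725 + 0.2477×1.6852 = 1.8581 bits


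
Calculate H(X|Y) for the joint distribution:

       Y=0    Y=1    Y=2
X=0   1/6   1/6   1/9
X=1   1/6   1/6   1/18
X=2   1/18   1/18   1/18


H(X|Y) = Σ_y p(y) H(X|Y=y)
  p(Y=0) = 7/18, H(X|Y=0) = 1.4488
  p(Y=1) = 7/18, H(X|Y=1) = 1.4488
  p(Y=2) = 2/9, H(X|Y=2) = 1.5000
H(X|Y) = 0.3889×1.4488 + 0.3889×1.4488 + 0.2222×1.5000 = 1.4602 bits


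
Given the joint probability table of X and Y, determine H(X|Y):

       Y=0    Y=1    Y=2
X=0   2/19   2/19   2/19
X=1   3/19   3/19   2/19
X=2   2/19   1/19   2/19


H(X|Y) = Σ_y p(y) H(X|Y=y)
  p(Y=0) = 7/19, H(X|Y=0) = 1.5567
  p(Y=1) = 6/19, H(X|Y=1) = 1.4591
  p(Y=2) = 6/19, H(X|Y=2) = 1.5850
H(X|Y) = 0.3684×1.5567 + 0.3158×1.4591 + 0.3158×1.5850 = 1.5348 bits


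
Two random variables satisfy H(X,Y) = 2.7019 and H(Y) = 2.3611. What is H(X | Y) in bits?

Chain rule: H(X,Y) = H(X|Y) + H(Y)
H(X|Y) = H(X,Y) - H(Y) = 2.7019 - 2.3611 = 0.3408 bits


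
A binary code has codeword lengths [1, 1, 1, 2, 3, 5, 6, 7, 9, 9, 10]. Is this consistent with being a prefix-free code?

Kraft inequality: Σ 2^(-l_i) ≤ 1 for prefix-free code
Calculating: 2^(-1) + 2^(-1) + 2^(-1) + 2^(-2) + 2^(-3) + 2^(-5) + 2^(-6) + 2^(-7) + 2^(-9) + 2^(-9) + 2^(-10)
= 0.5 + 0.5 + 0.5 + 0.25 + 0.125 + 0.03125 + 0.015625 + 0.0078125 + 0.001953125 + 0.001953125 + 0.0009765625
= 1.9346
Since 1.9346 > 1, prefix-free code does not exist


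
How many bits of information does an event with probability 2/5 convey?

Information content I(x) = -log₂(p(x))
I = -log₂(2/5) = -log₂(0.4000)
I = 1.3219 bits


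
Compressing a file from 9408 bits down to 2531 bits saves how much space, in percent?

Space savings = (1 - Compressed/Original) × 100%
= (1 - 2531/9408) × 100%
= 73.10%


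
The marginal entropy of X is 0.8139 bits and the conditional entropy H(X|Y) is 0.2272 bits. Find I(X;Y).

I(X;Y) = H(X) - H(X|Y)
I(X;Y) = 0.8139 - 0.2272 = 0.5867 bits


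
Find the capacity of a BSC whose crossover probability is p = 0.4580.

For BSC with error probability p:
C = 1 - H(p) where H(p) is binary entropy
H(0.4580) = -0.4580 × log₂(0.4580) - 0.5420 × log₂(0.5420)
H(p) = 0.9949
C = 1 - 0.9949 = 0.0051 bits/use


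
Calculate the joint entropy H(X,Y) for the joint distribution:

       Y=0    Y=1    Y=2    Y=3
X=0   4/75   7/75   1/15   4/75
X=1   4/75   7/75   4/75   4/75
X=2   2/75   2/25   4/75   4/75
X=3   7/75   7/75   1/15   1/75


H(X,Y) = -Σ p(x,y) log₂ p(x,y)
  p(0,0)=4/75: -0.0533 × log₂(0.0533) = 0.2255
  p(0,1)=7/75: -0.0933 × log₂(0.0933) = 0.3193
  p(0,2)=1/15: -0.0667 × log₂(0.0667) = 0.2605
  p(0,3)=4/75: -0.0533 × log₂(0.0533) = 0.2255
  p(1,0)=4/75: -0.0533 × log₂(0.0533) = 0.2255
  p(1,1)=7/75: -0.0933 × log₂(0.0933) = 0.3193
  p(1,2)=4/75: -0.0533 × log₂(0.0533) = 0.2255
  p(1,3)=4/75: -0.0533 × log₂(0.0533) = 0.2255
  p(2,0)=2/75: -0.0267 × log₂(0.0267) = 0.1394
  p(2,1)=2/25: -0.0800 × log₂(0.0800) = 0.2915
  p(2,2)=4/75: -0.0533 × log₂(0.0533) = 0.2255
  p(2,3)=4/75: -0.0533 × log₂(0.0533) = 0.2255
  p(3,0)=7/75: -0.0933 × log₂(0.0933) = 0.3193
  p(3,1)=7/75: -0.0933 × log₂(0.0933) = 0.3193
  p(3,2)=1/15: -0.0667 × log₂(0.0667) = 0.2605
  p(3,3)=1/75: -0.0133 × log₂(0.0133) = 0.0831
H(X,Y) = 3.8910 bits


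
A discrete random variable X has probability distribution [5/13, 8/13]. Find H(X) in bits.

H(X) = -Σ p(x) log₂ p(x)
  -5/13 × log₂(5/13) = 0.5302
  -8/13 × log₂(8/13) = 0.4310
H(X) = 0.9612 bits


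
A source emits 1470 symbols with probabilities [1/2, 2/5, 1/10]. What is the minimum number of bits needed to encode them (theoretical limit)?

Entropy H = 1.3610 bits/symbol
Minimum bits = H × n = 1.3610 × 1470
= 2000.62 bits


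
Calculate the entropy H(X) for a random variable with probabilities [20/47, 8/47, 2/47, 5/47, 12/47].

H(X) = -Σ p(x) log₂ p(x)
  -20/47 × log₂(20/47) = 0.5245
  -8/47 × log₂(8/47) = 0.4348
  -2/47 × log₂(2/47) = 0.1938
  -5/47 × log₂(5/47) = 0.3439
  -12/47 × log₂(12/47) = 0.5029
H(X) = 2.0000 bits


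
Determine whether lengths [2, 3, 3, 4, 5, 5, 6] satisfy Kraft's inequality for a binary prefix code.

Kraft inequality: Σ 2^(-l_i) ≤ 1 for prefix-free code
Calculating: 2^(-2) + 2^(-3) + 2^(-3) + 2^(-4) + 2^(-5) + 2^(-5) + 2^(-6)
= 0.25 + 0.125 + 0.125 + 0.0625 + 0.03125 + 0.03125 + 0.015625
= 0.6406
Since 0.6406 ≤ 1, prefix-free code exists


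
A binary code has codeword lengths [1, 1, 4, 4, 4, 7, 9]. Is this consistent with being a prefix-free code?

Kraft inequality: Σ 2^(-l_i) ≤ 1 for prefix-free code
Calculating: 2^(-1) + 2^(-1) + 2^(-4) + 2^(-4) + 2^(-4) + 2^(-7) + 2^(-9)
= 0.5 + 0.5 + 0.0625 + 0.0625 + 0.0625 + 0.0078125 + 0.001953125
= 1.1973
Since 1.1973 > 1, prefix-free code does not exist


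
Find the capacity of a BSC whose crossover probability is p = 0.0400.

For BSC with error probability p:
C = 1 - H(p) where H(p) is binary entropy
H(0.0400) = -0.0400 × log₂(0.0400) - 0.9600 × log₂(0.9600)
H(p) = 0.2423
C = 1 - 0.2423 = 0.7577 bits/use


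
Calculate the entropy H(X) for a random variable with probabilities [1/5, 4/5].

H(X) = -Σ p(x) log₂ p(x)
  -1/5 × log₂(1/5) = 0.4644
  -4/5 × log₂(4/5) = 0.2575
H(X) = 0.7219 bits


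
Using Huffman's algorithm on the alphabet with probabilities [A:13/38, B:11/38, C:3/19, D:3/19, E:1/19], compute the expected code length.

Huffman tree construction:
Combine smallest probabilities repeatedly
Resulting codes:
  A: 11 (length 2)
  B: 10 (length 2)
  C: 011 (length 3)
  D: 00 (length 2)
  E: 010 (length 3)
Average length = Σ p(s) × length(s) = 2.2105 bits


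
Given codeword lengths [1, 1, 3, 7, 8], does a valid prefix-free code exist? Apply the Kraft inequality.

Kraft inequality: Σ 2^(-l_i) ≤ 1 for prefix-free code
Calculating: 2^(-1) + 2^(-1) + 2^(-3) + 2^(-7) + 2^(-8)
= 0.5 + 0.5 + 0.125 + 0.0078125 + 0.00390625
= 1.1367
Since 1.1367 > 1, prefix-free code does not exist


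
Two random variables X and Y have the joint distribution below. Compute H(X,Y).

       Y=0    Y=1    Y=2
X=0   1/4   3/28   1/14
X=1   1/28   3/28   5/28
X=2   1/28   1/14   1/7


H(X,Y) = -Σ p(x,y) log₂ p(x,y)
  p(0,0)=1/4: -0.2500 × log₂(0.2500) = 0.5000
  p(0,1)=3/28: -0.1071 × log₂(0.1071) = 0.3453
  p(0,2)=1/14: -0.0714 × log₂(0.0714) = 0.2720
  p(1,0)=1/28: -0.0357 × log₂(0.0357) = 0.1717
  p(1,1)=3/28: -0.1071 × log₂(0.1071) = 0.3453
  p(1,2)=5/28: -0.1786 × log₂(0.1786) = 0.4438
  p(2,0)=1/28: -0.0357 × log₂(0.0357) = 0.1717
  p(2,1)=1/14: -0.0714 × log₂(0.0714) = 0.2720
  p(2,2)=1/7: -0.1429 × log₂(0.1429) = 0.4011
H(X,Y) = 2.9227 bits


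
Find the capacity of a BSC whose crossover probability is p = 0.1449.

For BSC with error probability p:
C = 1 - H(p) where H(p) is binary entropy
H(0.1449) = -0.1449 × log₂(0.1449) - 0.8551 × log₂(0.8551)
H(p) = 0.5969
C = 1 - 0.5969 = 0.4031 bits/use


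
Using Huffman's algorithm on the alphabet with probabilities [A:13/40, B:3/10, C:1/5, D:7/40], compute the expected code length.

Huffman tree construction:
Combine smallest probabilities repeatedly
Resulting codes:
  A: 11 (length 2)
  B: 10 (length 2)
  C: 01 (length 2)
  D: 00 (length 2)
Average length = Σ p(s) × length(s) = 2.0000 bits


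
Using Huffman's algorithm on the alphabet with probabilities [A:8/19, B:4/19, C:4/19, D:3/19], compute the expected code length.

Huffman tree construction:
Combine smallest probabilities repeatedly
Resulting codes:
  A: 0 (length 1)
  B: 111 (length 3)
  C: 10 (length 2)
  D: 110 (length 3)
Average length = Σ p(s) × length(s) = 1.9474 bits


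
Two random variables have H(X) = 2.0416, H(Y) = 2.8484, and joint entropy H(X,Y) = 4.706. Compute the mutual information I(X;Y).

I(X;Y) = H(X) + H(Y) - H(X,Y)
I(X;Y) = 2.0416 + 2.8484 - 4.706 = 0.184 bits


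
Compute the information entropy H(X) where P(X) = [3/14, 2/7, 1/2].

H(X) = -Σ p(x) log₂ p(x)
  -3/14 × log₂(3/14) = 0.4762
  -2/7 × log₂(2/7) = 0.5164
  -1/2 × log₂(1/2) = 0.5000
H(X) = 1.4926 bits


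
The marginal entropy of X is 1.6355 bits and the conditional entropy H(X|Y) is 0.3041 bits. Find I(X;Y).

I(X;Y) = H(X) - H(X|Y)
I(X;Y) = 1.6355 - 0.3041 = 1.3314 bits


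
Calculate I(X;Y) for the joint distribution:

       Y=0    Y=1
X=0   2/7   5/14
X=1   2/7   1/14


H(X) = 0.9403, H(Y) = 0.9852, H(X,Y) = 1.8352
I(X;Y) = H(X) + H(Y) - H(X,Y) = 0.0903 bits


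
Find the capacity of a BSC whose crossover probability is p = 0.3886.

For BSC with error probability p:
C = 1 - H(p) where H(p) is binary entropy
H(0.3886) = -0.3886 × log₂(0.3886) - 0.6114 × log₂(0.6114)
H(p) = 0.9639
C = 1 - 0.9639 = 0.0361 bits/use


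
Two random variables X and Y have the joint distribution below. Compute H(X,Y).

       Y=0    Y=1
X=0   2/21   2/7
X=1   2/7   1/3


H(X,Y) = -Σ p(x,y) log₂ p(x,y)
  p(0,0)=2/21: -0.0952 × log₂(0.0952) = 0.3231
  p(0,1)=2/7: -0.2857 × log₂(0.2857) = 0.5164
  p(1,0)=2/7: -0.2857 × log₂(0.2857) = 0.5164
  p(1,1)=1/3: -0.3333 × log₂(0.3333) = 0.5283
H(X,Y) = 1.8842 bits


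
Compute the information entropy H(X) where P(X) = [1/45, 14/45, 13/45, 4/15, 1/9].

H(X) = -Σ p(x) log₂ p(x)
  -1/45 × log₂(1/45) = 0.1220
  -14/45 × log₂(14/45) = 0.5241
  -13/45 × log₂(13/45) = 0.5175
  -4/15 × log₂(4/15) = 0.5085
  -1/9 × log₂(1/9) = 0.3522
H(X) = 2.0243 bits


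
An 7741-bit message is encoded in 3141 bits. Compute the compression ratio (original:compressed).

Compression ratio = Original / Compressed
= 7741 / 3141 = 2.46:1


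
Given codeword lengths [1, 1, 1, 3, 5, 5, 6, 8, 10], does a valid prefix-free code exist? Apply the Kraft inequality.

Kraft inequality: Σ 2^(-l_i) ≤ 1 for prefix-free code
Calculating: 2^(-1) + 2^(-1) + 2^(-1) + 2^(-3) + 2^(-5) + 2^(-5) + 2^(-6) + 2^(-8) + 2^(-10)
= 0.5 + 0.5 + 0.5 + 0.125 + 0.03125 + 0.03125 + 0.015625 + 0.00390625 + 0.0009765625
= 1.7080
Since 1.7080 > 1, prefix-free code does not exist


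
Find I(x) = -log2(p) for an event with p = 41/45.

Information content I(x) = -log₂(p(x))
I = -log₂(41/45) = -log₂(0.9111)
I = 0.1343 bits


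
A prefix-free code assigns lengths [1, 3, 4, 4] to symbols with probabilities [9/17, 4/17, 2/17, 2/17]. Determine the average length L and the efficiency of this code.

Average length L = Σ p_i × l_i = 2.1765 bits
Entropy H = 1.7034 bits
Efficiency η = H/L × 100% = 78.26%


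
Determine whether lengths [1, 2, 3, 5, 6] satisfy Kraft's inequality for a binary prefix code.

Kraft inequality: Σ 2^(-l_i) ≤ 1 for prefix-free code
Calculating: 2^(-1) + 2^(-2) + 2^(-3) + 2^(-5) + 2^(-6)
= 0.5 + 0.25 + 0.125 + 0.03125 + 0.015625
= 0.9219
Since 0.9219 ≤ 1, prefix-free code exists


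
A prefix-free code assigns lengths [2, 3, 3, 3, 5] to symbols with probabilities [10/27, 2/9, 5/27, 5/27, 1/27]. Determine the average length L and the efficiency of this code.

Average length L = Σ p_i × l_i = 2.7037 bits
Entropy H = 2.0901 bits
Efficiency η = H/L × 100% = 77.31%


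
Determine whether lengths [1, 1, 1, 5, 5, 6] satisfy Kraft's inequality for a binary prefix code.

Kraft inequality: Σ 2^(-l_i) ≤ 1 for prefix-free code
Calculating: 2^(-1) + 2^(-1) + 2^(-1) + 2^(-5) + 2^(-5) + 2^(-6)
= 0.5 + 0.5 + 0.5 + 0.03125 + 0.03125 + 0.015625
= 1.5781
Since 1.5781 > 1, prefix-free code does not exist


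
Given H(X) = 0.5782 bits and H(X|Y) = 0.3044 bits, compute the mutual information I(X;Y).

I(X;Y) = H(X) - H(X|Y)
I(X;Y) = 0.5782 - 0.3044 = 0.2738 bits
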